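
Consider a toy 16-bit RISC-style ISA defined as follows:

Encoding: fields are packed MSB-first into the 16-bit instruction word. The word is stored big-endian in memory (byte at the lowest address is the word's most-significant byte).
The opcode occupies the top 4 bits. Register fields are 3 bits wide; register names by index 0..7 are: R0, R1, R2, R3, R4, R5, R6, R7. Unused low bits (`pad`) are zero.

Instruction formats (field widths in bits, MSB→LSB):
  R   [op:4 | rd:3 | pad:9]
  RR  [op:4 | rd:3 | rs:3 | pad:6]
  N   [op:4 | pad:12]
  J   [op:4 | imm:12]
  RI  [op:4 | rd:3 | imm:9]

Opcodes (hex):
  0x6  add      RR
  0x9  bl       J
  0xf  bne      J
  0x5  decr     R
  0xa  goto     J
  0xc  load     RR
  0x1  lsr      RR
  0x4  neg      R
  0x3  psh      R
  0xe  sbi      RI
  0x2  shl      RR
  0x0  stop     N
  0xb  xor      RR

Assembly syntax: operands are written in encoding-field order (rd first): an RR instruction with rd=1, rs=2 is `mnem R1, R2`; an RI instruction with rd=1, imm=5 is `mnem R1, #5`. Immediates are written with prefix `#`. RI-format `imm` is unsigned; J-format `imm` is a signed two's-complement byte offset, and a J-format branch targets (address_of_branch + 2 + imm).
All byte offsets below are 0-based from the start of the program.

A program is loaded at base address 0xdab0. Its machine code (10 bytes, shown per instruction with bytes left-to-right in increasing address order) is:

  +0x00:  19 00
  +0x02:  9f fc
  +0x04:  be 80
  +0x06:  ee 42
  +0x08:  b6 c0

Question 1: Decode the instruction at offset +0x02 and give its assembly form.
[02] 9f fc → 0x9ffc
  op=0x9ffc>>12=0x9 ⇒ bl (J)
  imm@[11:0]=0xffc (s12→-4) ⇒ #-4

bl #-4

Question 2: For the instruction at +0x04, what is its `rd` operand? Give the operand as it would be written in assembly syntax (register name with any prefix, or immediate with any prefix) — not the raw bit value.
off 0x04: read be 80 as big → 0xbe80
  opcode bits[15:12]=0xb: xor/RR
  [11:9] rd=7 = R7
  [8:6] rs=2 = R2

R7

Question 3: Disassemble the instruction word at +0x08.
xor R3, R3

+0x08: b6 c0 ⇒ word 0xb6c0 (big)
  opcode bits[15:12]=0xb: xor/RR
  rd: (w>>9)&0x7=0x3 → R3
  rs: (w>>6)&0x7=0x3 → R3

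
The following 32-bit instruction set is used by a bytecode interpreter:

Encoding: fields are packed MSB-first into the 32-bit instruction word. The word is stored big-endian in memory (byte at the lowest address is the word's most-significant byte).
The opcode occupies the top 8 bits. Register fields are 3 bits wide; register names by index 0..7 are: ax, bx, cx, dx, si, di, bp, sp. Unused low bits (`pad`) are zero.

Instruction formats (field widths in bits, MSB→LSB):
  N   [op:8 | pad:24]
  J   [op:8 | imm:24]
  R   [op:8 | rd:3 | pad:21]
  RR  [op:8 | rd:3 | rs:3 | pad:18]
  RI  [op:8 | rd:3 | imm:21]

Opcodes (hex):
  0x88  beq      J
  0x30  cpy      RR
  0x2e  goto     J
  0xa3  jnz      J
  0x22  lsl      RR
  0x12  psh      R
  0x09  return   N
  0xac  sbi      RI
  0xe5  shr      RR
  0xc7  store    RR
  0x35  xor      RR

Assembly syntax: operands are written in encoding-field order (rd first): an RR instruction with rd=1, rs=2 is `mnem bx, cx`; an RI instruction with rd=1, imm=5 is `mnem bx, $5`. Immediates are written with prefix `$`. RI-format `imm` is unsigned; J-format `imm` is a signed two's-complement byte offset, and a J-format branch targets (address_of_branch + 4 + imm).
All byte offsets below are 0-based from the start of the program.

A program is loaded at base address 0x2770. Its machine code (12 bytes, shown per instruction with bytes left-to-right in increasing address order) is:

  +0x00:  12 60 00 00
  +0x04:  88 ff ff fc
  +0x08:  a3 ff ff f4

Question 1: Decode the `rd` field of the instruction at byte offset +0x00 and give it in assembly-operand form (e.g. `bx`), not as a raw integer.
dx

[00] 12 60 00 00 → 0x12600000
  opcode bits[31:24]=0x12: psh/R
  rd: (w>>21)&0x7=0x3 → dx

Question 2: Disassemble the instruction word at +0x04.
@+04  big-endian(88 ff ff fc) = 0x88fffffc
  opcode bits[31:24]=0x88: beq/J
  imm@[23:0]=0xfffffc (s24→-4) ⇒ $-4

beq $-4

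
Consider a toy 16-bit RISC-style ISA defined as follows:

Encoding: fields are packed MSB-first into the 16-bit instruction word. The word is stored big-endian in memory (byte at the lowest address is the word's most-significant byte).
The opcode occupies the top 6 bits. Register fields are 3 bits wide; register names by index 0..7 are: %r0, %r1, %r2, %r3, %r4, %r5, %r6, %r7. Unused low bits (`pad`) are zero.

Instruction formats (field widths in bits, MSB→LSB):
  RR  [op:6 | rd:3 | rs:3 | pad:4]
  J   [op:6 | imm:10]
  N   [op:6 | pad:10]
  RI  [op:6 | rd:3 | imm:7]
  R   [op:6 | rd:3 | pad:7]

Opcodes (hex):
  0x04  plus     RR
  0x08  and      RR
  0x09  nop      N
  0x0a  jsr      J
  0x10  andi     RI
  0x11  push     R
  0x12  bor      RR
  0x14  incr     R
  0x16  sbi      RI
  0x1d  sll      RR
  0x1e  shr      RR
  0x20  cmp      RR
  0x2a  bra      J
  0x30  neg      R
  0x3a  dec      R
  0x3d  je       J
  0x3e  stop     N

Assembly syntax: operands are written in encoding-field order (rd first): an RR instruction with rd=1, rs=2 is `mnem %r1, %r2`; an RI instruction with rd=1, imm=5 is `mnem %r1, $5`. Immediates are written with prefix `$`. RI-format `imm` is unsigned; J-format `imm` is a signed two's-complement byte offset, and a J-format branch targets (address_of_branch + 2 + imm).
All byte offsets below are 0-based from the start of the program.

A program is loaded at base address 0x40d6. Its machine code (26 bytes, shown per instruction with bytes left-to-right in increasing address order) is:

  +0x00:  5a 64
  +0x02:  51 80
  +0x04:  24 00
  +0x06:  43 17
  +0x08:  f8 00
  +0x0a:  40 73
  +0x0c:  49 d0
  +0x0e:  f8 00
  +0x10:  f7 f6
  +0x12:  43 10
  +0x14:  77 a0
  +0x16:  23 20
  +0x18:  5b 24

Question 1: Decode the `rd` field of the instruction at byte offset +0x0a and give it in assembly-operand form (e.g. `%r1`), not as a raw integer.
%r0

+0x0a: 40 73 ⇒ word 0x4073 (big)
  op=0x4073>>10=0x10 ⇒ andi (RI)
  [9:7] rd=0 = %r0
  [6:0] imm=115 = $115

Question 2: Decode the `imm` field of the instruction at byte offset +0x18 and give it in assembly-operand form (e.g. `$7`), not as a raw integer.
$36

+0x18: 5b 24 ⇒ word 0x5b24 (big)
  top 6b → 0x16 → sbi [RI]
  rd@[9:7]=0x6 ⇒ %r6
  imm@[6:0]=0x24 ⇒ $36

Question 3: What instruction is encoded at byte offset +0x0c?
@+0c  big-endian(49 d0) = 0x49d0
  opcode bits[15:10]=0x12: bor/RR
  rd: (w>>7)&0x7=0x3 → %r3
  rs: (w>>4)&0x7=0x5 → %r5

bor %r3, %r5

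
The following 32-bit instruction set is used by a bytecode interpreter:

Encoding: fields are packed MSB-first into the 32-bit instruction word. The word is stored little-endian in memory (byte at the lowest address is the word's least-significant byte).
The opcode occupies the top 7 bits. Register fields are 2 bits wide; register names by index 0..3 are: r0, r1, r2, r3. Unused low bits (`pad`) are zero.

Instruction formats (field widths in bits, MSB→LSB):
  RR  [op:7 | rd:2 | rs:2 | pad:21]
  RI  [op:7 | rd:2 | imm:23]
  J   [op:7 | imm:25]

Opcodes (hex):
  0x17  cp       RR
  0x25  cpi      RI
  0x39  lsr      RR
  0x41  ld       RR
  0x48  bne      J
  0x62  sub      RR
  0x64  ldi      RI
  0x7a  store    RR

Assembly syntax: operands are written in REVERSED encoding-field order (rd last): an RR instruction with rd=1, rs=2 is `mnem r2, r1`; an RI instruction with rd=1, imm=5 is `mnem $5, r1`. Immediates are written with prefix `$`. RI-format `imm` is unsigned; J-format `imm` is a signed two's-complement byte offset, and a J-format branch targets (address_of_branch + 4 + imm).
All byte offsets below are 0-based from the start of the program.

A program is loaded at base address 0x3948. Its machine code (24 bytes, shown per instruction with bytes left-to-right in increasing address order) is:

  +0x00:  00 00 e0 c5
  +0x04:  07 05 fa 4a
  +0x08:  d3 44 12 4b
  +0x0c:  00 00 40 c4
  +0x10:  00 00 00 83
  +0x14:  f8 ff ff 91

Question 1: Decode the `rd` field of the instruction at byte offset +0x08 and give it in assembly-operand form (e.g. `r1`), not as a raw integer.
r2

[08] d3 44 12 4b → 0x4b1244d3
  top 7b → 0x25 → cpi [RI]
  rd@[24:23]=0x2 ⇒ r2
  imm@[22:0]=0x1244d3 ⇒ $1197267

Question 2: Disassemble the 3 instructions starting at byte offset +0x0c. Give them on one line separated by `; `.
off 0x0c: read 00 00 40 c4 as little → 0xc4400000
  top 7b → 0x62 → sub [RR]
  [24:23] rd=0 = r0
  [22:21] rs=2 = r2
off 0x10: read 00 00 00 83 as little → 0x83000000
  top 7b → 0x41 → ld [RR]
  [24:23] rd=2 = r2
  [22:21] rs=0 = r0
off 0x14: read f8 ff ff 91 as little → 0x91fffff8
  top 7b → 0x48 → bne [J]
  [24:0] imm=33554424 (s25→-8) = $-8

sub r2, r0; ld r0, r2; bne $-8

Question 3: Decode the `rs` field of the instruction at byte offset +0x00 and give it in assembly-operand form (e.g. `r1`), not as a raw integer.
+0x00: 00 00 e0 c5 ⇒ word 0xc5e00000 (little)
  opcode bits[31:25]=0x62: sub/RR
  rd@[24:23]=0x3 ⇒ r3
  rs@[22:21]=0x3 ⇒ r3

r3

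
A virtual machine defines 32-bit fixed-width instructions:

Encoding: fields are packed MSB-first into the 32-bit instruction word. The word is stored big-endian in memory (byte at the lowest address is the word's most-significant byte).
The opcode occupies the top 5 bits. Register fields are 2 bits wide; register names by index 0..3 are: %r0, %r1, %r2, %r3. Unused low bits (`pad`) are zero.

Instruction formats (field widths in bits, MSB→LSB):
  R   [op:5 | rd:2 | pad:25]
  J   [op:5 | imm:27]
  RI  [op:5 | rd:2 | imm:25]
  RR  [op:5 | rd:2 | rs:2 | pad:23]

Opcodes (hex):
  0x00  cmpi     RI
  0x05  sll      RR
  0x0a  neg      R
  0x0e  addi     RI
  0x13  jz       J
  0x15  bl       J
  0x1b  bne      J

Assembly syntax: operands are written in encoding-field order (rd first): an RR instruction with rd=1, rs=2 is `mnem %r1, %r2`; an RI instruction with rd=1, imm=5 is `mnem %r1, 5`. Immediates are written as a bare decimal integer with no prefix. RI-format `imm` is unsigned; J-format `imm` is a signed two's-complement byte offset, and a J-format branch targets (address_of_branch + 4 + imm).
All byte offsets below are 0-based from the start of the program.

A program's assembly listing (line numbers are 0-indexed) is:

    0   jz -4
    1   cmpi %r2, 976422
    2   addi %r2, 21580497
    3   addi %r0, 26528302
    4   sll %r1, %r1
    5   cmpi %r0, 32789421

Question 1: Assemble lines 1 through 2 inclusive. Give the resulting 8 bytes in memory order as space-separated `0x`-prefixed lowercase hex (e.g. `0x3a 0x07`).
0x04 0x0e 0xe6 0x26 0x75 0x49 0x4a 0xd1

line 1 (cmpi): pack op=0x0:5|rd=2:2|imm=976422:25 = 0x040ee626; big→ 04 0e e6 26
line 2 (addi): pack op=0xe:5|rd=2:2|imm=21580497:25 = 0x75494ad1; big→ 75 49 4a d1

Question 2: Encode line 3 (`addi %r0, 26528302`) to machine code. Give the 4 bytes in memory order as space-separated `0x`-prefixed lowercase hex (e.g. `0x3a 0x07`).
L3: addi op=0xe:5|rd=0:2|imm=26528302:25 ⇒ 0x7194ca2e ⇒ big 71 94 ca 2e

0x71 0x94 0xca 0x2e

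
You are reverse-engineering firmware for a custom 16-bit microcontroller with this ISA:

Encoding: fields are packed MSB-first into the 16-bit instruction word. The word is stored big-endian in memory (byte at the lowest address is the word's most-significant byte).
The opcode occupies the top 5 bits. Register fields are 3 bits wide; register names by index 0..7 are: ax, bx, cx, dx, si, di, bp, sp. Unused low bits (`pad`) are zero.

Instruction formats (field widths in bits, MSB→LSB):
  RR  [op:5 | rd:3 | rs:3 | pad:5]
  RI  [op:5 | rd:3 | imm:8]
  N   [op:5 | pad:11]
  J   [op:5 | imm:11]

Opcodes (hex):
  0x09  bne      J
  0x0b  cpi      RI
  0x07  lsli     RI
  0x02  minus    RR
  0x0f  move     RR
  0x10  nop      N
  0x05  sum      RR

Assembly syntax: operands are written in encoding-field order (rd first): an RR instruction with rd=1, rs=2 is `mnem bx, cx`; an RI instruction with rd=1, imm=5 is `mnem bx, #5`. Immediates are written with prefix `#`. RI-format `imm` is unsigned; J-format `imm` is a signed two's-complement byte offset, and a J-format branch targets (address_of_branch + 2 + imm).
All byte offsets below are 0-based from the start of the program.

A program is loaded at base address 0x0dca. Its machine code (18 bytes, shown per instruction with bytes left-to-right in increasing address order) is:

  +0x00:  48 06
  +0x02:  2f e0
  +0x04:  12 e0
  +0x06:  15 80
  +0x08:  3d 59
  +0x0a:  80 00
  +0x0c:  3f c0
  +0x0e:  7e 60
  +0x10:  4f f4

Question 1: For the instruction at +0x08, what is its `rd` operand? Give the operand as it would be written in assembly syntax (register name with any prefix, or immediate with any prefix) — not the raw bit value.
di

[08] 3d 59 → 0x3d59
  op=0x3d59>>11=0x7 ⇒ lsli (RI)
  [10:8] rd=5 = di
  [7:0] imm=89 = #89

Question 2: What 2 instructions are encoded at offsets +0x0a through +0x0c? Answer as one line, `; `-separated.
nop; lsli sp, #192

@+0a  big-endian(80 00) = 0x8000
  opcode bits[15:11]=0x10: nop/N
@+0c  big-endian(3f c0) = 0x3fc0
  opcode bits[15:11]=0x7: lsli/RI
  rd: (w>>8)&0x7=0x7 → sp
  imm: (w>>0)&0xff=0xc0 → #192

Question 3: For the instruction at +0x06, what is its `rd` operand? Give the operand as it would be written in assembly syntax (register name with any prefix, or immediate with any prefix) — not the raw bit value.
[06] 15 80 → 0x1580
  opcode bits[15:11]=0x2: minus/RR
  rd@[10:8]=0x5 ⇒ di
  rs@[7:5]=0x4 ⇒ si

di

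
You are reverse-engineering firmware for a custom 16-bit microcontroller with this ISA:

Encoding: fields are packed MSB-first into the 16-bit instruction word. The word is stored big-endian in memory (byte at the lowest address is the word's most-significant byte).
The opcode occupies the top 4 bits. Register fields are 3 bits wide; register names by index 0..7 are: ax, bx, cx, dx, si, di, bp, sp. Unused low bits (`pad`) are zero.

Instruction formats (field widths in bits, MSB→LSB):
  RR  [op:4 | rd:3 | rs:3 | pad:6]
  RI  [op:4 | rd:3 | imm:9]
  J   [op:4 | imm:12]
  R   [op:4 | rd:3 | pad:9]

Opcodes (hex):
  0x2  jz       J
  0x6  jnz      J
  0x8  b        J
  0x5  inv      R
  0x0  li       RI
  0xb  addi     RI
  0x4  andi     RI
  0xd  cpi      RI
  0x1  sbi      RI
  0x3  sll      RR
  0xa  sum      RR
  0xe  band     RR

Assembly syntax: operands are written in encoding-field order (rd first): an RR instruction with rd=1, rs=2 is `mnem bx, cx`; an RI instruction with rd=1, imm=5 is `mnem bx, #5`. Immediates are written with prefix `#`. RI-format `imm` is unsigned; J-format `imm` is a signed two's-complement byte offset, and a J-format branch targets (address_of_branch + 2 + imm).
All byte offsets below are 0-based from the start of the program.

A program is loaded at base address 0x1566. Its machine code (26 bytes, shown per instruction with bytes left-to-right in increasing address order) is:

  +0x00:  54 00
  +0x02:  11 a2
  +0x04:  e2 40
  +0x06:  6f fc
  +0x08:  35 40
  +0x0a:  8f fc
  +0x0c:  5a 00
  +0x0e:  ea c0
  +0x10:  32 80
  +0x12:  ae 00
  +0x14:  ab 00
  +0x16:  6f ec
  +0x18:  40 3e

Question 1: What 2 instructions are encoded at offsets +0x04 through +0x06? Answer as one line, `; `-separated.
@+04  big-endian(e2 40) = 0xe240
  op=0xe240>>12=0xe ⇒ band (RR)
  rd@[11:9]=0x1 ⇒ bx
  rs@[8:6]=0x1 ⇒ bx
@+06  big-endian(6f fc) = 0x6ffc
  op=0x6ffc>>12=0x6 ⇒ jnz (J)
  imm@[11:0]=0xffc (s12→-4) ⇒ #-4

band bx, bx; jnz #-4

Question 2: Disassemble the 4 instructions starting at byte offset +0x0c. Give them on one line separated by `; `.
+0x0c: 5a 00 ⇒ word 0x5a00 (big)
  top 4b → 0x5 → inv [R]
  rd@[11:9]=0x5 ⇒ di
+0x0e: ea c0 ⇒ word 0xeac0 (big)
  top 4b → 0xe → band [RR]
  rd@[11:9]=0x5 ⇒ di
  rs@[8:6]=0x3 ⇒ dx
+0x10: 32 80 ⇒ word 0x3280 (big)
  top 4b → 0x3 → sll [RR]
  rd@[11:9]=0x1 ⇒ bx
  rs@[8:6]=0x2 ⇒ cx
+0x12: ae 00 ⇒ word 0xae00 (big)
  top 4b → 0xa → sum [RR]
  rd@[11:9]=0x7 ⇒ sp
  rs@[8:6]=0x0 ⇒ ax

inv di; band di, dx; sll bx, cx; sum sp, ax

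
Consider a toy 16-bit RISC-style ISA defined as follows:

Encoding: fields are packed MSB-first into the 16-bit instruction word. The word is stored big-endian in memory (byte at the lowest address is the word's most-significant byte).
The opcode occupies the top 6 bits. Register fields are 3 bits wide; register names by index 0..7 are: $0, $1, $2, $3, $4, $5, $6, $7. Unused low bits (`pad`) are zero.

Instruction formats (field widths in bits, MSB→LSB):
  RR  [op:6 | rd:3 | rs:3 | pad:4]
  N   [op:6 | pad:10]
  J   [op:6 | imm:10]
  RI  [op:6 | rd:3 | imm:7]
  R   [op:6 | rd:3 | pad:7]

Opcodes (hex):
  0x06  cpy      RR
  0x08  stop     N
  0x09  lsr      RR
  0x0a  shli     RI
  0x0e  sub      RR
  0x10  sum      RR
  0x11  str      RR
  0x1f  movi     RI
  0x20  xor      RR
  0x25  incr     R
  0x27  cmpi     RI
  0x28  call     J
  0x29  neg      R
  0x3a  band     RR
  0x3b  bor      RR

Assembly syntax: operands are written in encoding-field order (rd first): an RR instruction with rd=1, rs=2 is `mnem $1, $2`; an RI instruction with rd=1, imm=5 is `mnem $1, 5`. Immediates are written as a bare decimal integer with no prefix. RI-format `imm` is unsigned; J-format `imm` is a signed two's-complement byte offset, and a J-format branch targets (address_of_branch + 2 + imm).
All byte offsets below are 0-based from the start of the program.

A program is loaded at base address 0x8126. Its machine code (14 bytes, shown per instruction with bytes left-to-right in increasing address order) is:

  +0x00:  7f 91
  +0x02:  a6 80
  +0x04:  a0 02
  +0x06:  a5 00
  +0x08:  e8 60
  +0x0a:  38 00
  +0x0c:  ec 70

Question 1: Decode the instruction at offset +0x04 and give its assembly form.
[04] a0 02 → 0xa002
  op=0xa002>>10=0x28 ⇒ call (J)
  imm@[9:0]=0x2 ⇒ 2

call 2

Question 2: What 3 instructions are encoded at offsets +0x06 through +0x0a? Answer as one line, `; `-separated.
@+06  big-endian(a5 00) = 0xa500
  opcode bits[15:10]=0x29: neg/R
  [9:7] rd=2 = $2
@+08  big-endian(e8 60) = 0xe860
  opcode bits[15:10]=0x3a: band/RR
  [9:7] rd=0 = $0
  [6:4] rs=6 = $6
@+0a  big-endian(38 00) = 0x3800
  opcode bits[15:10]=0xe: sub/RR
  [9:7] rd=0 = $0
  [6:4] rs=0 = $0

neg $2; band $0, $6; sub $0, $0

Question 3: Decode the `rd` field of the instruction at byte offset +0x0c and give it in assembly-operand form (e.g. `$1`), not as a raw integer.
$0

@+0c  big-endian(ec 70) = 0xec70
  op=0xec70>>10=0x3b ⇒ bor (RR)
  rd: (w>>7)&0x7=0x0 → $0
  rs: (w>>4)&0x7=0x7 → $7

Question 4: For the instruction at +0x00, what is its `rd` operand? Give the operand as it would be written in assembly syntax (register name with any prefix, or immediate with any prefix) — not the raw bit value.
@+00  big-endian(7f 91) = 0x7f91
  opcode bits[15:10]=0x1f: movi/RI
  [9:7] rd=7 = $7
  [6:0] imm=17 = 17

$7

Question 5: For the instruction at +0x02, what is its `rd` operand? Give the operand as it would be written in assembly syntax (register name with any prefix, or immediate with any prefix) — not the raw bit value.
$5

[02] a6 80 → 0xa680
  op=0xa680>>10=0x29 ⇒ neg (R)
  rd@[9:7]=0x5 ⇒ $5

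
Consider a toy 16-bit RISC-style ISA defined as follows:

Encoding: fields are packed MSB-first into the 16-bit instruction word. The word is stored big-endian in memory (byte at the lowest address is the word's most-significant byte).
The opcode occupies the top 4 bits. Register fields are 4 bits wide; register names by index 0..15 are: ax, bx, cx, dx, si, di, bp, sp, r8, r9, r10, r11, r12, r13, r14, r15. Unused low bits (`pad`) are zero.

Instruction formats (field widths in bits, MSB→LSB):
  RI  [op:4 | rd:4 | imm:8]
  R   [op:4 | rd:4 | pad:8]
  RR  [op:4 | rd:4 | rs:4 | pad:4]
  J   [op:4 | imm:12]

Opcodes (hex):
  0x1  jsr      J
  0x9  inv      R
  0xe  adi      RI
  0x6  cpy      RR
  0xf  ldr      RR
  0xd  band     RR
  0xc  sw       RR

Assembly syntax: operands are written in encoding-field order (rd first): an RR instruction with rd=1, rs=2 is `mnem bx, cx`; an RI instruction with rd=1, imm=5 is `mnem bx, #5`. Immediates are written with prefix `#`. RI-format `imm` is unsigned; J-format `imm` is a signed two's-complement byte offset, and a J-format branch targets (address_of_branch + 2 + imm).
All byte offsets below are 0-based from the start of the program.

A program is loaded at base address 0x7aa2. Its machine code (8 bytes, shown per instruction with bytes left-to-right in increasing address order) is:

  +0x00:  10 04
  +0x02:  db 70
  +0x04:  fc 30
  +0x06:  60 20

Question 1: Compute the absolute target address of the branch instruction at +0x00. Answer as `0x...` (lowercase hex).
0x7aa8

off 0x00: read 10 04 as big → 0x1004
  opcode bits[15:12]=0x1: jsr/J
  imm@[11:0]=0x4 ⇒ #4
  target = base 0x7aa2 + off 0x00 + 2 + imm 4 = 0x7aa8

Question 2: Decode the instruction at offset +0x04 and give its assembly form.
+0x04: fc 30 ⇒ word 0xfc30 (big)
  op=0xfc30>>12=0xf ⇒ ldr (RR)
  rd@[11:8]=0xc ⇒ r12
  rs@[7:4]=0x3 ⇒ dx

ldr r12, dx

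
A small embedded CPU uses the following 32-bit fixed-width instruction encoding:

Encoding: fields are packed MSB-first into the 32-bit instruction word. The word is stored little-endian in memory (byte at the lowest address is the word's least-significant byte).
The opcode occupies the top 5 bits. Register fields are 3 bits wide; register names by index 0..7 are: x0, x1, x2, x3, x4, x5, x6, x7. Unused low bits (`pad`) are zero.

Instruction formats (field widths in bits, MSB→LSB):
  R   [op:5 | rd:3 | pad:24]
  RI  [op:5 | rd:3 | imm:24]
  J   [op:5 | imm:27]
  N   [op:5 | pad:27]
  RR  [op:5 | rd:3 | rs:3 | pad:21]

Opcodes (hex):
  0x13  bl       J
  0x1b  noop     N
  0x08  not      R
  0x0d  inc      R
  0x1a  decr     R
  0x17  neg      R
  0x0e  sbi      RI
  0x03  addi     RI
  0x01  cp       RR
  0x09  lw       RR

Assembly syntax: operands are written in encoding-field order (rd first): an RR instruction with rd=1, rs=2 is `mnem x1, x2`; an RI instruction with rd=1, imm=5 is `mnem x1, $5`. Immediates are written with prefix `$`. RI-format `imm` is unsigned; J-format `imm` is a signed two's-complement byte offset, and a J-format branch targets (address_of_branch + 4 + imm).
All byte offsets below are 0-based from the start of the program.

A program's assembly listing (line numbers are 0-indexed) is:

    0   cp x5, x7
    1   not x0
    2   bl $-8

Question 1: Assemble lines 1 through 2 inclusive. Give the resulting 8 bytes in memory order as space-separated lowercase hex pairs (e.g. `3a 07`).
00 00 00 40 f8 ff ff 9f

line 1 (not): pack op=0x8:5|rd=0:3|pad=0:24 = 0x40000000; little→ 00 00 00 40
line 2 (bl): pack op=0x13:5|imm=-8:27 = 0x9ffffff8; little→ f8 ff ff 9f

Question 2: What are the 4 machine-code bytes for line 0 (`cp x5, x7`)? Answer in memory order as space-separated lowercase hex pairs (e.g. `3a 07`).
line 0 (cp): pack op=0x1:5|rd=5:3|rs=7:3|pad=0:21 = 0x0de00000; little→ 00 00 e0 0d

00 00 e0 0d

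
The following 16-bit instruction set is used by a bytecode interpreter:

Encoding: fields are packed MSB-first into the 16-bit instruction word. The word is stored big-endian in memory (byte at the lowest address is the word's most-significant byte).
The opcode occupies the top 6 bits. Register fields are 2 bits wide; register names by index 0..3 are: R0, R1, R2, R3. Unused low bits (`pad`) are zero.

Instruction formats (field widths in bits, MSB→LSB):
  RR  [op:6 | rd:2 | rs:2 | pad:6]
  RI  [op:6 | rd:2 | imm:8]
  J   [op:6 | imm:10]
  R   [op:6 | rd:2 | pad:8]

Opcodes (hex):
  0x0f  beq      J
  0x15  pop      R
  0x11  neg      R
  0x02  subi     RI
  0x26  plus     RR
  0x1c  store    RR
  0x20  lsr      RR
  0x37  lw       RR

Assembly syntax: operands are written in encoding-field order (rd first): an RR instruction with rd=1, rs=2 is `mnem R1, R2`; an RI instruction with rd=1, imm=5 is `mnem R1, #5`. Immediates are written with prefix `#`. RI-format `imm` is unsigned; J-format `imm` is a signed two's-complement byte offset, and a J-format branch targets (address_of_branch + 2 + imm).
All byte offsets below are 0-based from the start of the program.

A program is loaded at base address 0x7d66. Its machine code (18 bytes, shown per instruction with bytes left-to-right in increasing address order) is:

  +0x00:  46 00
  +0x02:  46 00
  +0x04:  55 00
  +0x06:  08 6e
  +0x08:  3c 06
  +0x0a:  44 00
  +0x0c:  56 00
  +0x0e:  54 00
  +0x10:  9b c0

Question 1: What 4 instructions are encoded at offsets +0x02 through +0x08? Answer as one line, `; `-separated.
neg R2; pop R1; subi R0, #110; beq #6

[02] 46 00 → 0x4600
  top 6b → 0x11 → neg [R]
  rd: (w>>8)&0x3=0x2 → R2
[04] 55 00 → 0x5500
  top 6b → 0x15 → pop [R]
  rd: (w>>8)&0x3=0x1 → R1
[06] 08 6e → 0x086e
  top 6b → 0x2 → subi [RI]
  rd: (w>>8)&0x3=0x0 → R0
  imm: (w>>0)&0xff=0x6e → #110
[08] 3c 06 → 0x3c06
  top 6b → 0xf → beq [J]
  imm: (w>>0)&0x3ff=0x6 → #6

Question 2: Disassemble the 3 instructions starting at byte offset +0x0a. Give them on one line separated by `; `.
neg R0; pop R2; pop R0

+0x0a: 44 00 ⇒ word 0x4400 (big)
  opcode bits[15:10]=0x11: neg/R
  rd@[9:8]=0x0 ⇒ R0
+0x0c: 56 00 ⇒ word 0x5600 (big)
  opcode bits[15:10]=0x15: pop/R
  rd@[9:8]=0x2 ⇒ R2
+0x0e: 54 00 ⇒ word 0x5400 (big)
  opcode bits[15:10]=0x15: pop/R
  rd@[9:8]=0x0 ⇒ R0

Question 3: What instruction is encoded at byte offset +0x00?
neg R2

[00] 46 00 → 0x4600
  opcode bits[15:10]=0x11: neg/R
  [9:8] rd=2 = R2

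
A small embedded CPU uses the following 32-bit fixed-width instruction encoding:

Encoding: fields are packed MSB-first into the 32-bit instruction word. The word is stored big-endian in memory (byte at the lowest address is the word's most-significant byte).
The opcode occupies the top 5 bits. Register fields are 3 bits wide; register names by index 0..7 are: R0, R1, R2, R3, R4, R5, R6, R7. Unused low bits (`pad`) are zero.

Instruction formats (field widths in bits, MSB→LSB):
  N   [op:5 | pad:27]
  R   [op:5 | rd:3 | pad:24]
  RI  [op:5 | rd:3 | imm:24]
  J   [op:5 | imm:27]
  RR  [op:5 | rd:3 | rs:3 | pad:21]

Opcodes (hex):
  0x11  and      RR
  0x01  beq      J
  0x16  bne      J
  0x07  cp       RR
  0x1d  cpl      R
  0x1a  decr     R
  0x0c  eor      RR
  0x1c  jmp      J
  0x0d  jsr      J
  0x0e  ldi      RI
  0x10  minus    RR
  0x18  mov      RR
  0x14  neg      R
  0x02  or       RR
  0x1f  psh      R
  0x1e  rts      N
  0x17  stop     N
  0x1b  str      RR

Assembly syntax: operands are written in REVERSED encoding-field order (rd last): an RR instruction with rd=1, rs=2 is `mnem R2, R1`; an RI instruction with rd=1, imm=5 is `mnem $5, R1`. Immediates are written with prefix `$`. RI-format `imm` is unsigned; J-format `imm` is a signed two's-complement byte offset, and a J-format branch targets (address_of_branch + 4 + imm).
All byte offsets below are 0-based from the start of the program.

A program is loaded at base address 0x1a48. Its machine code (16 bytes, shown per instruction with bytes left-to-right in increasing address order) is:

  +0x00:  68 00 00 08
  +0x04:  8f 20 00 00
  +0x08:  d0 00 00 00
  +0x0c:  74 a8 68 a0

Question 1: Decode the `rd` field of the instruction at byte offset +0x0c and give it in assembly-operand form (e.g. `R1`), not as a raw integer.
R4

[0c] 74 a8 68 a0 → 0x74a868a0
  op=0x74a868a0>>27=0xe ⇒ ldi (RI)
  rd: (w>>24)&0x7=0x4 → R4
  imm: (w>>0)&0xffffff=0xa868a0 → $11036832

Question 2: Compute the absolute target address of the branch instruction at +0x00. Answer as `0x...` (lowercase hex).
0x1a54

off 0x00: read 68 00 00 08 as big → 0x68000008
  opcode bits[31:27]=0xd: jsr/J
  imm: (w>>0)&0x7ffffff=0x8 → $8
  target = base 0x1a48 + off 0x00 + 4 + imm 8 = 0x1a54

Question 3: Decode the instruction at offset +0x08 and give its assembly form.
decr R0

off 0x08: read d0 00 00 00 as big → 0xd0000000
  top 5b → 0x1a → decr [R]
  rd@[26:24]=0x0 ⇒ R0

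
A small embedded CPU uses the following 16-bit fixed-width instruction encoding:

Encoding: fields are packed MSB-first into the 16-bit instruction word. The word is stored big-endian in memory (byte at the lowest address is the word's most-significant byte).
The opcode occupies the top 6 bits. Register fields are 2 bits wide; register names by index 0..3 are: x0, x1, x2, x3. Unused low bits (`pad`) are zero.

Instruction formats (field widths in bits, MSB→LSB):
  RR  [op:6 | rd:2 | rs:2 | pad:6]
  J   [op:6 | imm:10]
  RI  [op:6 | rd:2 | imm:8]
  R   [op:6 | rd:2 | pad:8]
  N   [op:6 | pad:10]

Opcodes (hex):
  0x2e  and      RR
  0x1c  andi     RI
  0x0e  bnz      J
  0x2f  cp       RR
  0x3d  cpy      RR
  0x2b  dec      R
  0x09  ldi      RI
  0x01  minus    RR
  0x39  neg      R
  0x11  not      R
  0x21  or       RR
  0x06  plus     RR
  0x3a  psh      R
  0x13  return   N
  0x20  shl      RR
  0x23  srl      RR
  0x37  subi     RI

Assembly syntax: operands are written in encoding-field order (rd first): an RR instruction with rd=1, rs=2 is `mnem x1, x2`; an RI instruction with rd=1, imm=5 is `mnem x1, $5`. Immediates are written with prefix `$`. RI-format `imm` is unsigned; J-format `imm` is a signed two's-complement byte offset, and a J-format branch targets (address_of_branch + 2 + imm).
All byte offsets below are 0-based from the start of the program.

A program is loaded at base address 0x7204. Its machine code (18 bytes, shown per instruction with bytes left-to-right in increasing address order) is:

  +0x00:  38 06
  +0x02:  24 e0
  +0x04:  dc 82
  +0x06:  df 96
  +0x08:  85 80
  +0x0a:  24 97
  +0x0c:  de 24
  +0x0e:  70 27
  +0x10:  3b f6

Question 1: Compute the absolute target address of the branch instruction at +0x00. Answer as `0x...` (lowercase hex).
0x720c

+0x00: 38 06 ⇒ word 0x3806 (big)
  opcode bits[15:10]=0xe: bnz/J
  [9:0] imm=6 = $6
  target = base 0x7204 + off 0x00 + 2 + imm 6 = 0x720c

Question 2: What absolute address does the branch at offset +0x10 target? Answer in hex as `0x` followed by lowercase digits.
off 0x10: read 3b f6 as big → 0x3bf6
  top 6b → 0xe → bnz [J]
  imm: (w>>0)&0x3ff=0x3f6 (s10→-10) → $-10
  target = base 0x7204 + off 0x10 + 2 + imm -10 = 0x720c

0x720c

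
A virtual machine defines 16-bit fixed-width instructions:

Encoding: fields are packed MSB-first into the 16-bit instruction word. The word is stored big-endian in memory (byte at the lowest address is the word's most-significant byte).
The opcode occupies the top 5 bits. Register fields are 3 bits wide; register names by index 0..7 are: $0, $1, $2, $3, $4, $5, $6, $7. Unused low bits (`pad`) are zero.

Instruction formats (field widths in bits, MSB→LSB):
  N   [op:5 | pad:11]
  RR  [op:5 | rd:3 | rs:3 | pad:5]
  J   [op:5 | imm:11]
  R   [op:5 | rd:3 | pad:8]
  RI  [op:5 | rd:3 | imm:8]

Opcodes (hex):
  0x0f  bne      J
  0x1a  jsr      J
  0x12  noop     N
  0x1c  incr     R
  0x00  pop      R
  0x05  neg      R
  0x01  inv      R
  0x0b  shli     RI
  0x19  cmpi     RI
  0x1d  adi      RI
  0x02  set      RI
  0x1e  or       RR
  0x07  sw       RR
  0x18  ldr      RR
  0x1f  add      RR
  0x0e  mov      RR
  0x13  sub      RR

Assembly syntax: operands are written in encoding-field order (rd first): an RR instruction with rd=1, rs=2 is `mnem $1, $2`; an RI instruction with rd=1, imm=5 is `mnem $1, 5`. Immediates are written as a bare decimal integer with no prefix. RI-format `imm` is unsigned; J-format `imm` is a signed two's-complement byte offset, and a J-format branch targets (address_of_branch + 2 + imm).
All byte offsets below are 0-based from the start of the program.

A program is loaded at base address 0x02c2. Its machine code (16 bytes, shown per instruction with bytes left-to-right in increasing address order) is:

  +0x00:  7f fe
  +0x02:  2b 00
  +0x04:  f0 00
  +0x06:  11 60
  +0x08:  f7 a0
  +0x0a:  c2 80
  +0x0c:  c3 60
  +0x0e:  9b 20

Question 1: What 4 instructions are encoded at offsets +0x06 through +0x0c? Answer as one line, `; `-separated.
+0x06: 11 60 ⇒ word 0x1160 (big)
  op=0x1160>>11=0x2 ⇒ set (RI)
  rd@[10:8]=0x1 ⇒ $1
  imm@[7:0]=0x60 ⇒ 96
+0x08: f7 a0 ⇒ word 0xf7a0 (big)
  op=0xf7a0>>11=0x1e ⇒ or (RR)
  rd@[10:8]=0x7 ⇒ $7
  rs@[7:5]=0x5 ⇒ $5
+0x0a: c2 80 ⇒ word 0xc280 (big)
  op=0xc280>>11=0x18 ⇒ ldr (RR)
  rd@[10:8]=0x2 ⇒ $2
  rs@[7:5]=0x4 ⇒ $4
+0x0c: c3 60 ⇒ word 0xc360 (big)
  op=0xc360>>11=0x18 ⇒ ldr (RR)
  rd@[10:8]=0x3 ⇒ $3
  rs@[7:5]=0x3 ⇒ $3

set $1, 96; or $7, $5; ldr $2, $4; ldr $3, $3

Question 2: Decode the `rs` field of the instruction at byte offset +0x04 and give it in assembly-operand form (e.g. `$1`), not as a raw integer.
[04] f0 00 → 0xf000
  op=0xf000>>11=0x1e ⇒ or (RR)
  rd: (w>>8)&0x7=0x0 → $0
  rs: (w>>5)&0x7=0x0 → $0

$0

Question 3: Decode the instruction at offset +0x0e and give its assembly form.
[0e] 9b 20 → 0x9b20
  opcode bits[15:11]=0x13: sub/RR
  rd: (w>>8)&0x7=0x3 → $3
  rs: (w>>5)&0x7=0x1 → $1

sub $3, $1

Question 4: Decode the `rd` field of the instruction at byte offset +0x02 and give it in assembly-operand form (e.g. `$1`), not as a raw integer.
off 0x02: read 2b 00 as big → 0x2b00
  op=0x2b00>>11=0x5 ⇒ neg (R)
  rd: (w>>8)&0x7=0x3 → $3

$3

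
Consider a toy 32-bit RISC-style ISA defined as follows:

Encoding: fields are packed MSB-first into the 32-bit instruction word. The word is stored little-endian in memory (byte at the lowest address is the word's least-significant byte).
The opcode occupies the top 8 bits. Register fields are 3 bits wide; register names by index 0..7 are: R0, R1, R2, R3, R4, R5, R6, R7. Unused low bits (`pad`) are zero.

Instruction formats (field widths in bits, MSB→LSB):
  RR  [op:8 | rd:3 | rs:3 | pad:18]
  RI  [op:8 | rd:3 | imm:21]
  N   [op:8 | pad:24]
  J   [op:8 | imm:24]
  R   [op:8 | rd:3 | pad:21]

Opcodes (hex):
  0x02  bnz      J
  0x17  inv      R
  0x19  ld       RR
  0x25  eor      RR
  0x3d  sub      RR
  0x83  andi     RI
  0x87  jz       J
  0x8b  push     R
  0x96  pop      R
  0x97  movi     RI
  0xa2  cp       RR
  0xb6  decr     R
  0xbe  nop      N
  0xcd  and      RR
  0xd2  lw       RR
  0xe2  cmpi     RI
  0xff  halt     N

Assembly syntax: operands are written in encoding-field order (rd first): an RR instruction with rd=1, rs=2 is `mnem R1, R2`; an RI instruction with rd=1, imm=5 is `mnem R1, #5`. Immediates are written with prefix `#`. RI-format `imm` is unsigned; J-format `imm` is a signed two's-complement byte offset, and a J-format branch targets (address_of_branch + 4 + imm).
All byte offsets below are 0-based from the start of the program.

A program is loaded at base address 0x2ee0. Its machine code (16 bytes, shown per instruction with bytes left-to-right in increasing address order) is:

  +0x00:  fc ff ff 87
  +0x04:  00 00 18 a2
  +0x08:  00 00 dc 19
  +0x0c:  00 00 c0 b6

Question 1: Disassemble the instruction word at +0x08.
ld R6, R7

+0x08: 00 00 dc 19 ⇒ word 0x19dc0000 (little)
  top 8b → 0x19 → ld [RR]
  rd@[23:21]=0x6 ⇒ R6
  rs@[20:18]=0x7 ⇒ R7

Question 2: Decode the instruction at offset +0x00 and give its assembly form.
@+00  little-endian(fc ff ff 87) = 0x87fffffc
  opcode bits[31:24]=0x87: jz/J
  imm: (w>>0)&0xffffff=0xfffffc (s24→-4) → #-4

jz #-4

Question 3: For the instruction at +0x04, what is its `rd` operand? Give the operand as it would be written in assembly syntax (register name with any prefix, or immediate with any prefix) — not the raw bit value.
@+04  little-endian(00 00 18 a2) = 0xa2180000
  top 8b → 0xa2 → cp [RR]
  [23:21] rd=0 = R0
  [20:18] rs=6 = R6

R0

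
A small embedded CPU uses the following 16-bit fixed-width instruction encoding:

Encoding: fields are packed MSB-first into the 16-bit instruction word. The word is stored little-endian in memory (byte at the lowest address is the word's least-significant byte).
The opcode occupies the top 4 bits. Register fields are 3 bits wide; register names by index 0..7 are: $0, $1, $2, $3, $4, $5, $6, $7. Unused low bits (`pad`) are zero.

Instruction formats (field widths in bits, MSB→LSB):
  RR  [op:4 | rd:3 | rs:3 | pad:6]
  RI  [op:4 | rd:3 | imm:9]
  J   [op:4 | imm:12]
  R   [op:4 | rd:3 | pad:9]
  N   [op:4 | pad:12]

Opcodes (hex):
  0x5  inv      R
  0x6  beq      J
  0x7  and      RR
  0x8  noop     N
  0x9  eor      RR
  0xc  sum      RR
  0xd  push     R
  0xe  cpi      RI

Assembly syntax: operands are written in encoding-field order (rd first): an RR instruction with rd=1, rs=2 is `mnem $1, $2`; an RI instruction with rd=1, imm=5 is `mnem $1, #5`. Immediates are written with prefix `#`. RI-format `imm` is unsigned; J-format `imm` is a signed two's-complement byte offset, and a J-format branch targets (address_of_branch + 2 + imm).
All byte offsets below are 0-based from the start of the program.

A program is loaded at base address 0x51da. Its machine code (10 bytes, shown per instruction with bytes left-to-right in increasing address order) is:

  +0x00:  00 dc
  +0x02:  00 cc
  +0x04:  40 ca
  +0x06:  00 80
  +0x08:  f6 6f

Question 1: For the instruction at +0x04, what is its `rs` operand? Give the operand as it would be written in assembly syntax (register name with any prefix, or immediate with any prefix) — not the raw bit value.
@+04  little-endian(40 ca) = 0xca40
  top 4b → 0xc → sum [RR]
  rd: (w>>9)&0x7=0x5 → $5
  rs: (w>>6)&0x7=0x1 → $1

$1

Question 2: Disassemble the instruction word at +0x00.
[00] 00 dc → 0xdc00
  op=0xdc00>>12=0xd ⇒ push (R)
  rd@[11:9]=0x6 ⇒ $6

push $6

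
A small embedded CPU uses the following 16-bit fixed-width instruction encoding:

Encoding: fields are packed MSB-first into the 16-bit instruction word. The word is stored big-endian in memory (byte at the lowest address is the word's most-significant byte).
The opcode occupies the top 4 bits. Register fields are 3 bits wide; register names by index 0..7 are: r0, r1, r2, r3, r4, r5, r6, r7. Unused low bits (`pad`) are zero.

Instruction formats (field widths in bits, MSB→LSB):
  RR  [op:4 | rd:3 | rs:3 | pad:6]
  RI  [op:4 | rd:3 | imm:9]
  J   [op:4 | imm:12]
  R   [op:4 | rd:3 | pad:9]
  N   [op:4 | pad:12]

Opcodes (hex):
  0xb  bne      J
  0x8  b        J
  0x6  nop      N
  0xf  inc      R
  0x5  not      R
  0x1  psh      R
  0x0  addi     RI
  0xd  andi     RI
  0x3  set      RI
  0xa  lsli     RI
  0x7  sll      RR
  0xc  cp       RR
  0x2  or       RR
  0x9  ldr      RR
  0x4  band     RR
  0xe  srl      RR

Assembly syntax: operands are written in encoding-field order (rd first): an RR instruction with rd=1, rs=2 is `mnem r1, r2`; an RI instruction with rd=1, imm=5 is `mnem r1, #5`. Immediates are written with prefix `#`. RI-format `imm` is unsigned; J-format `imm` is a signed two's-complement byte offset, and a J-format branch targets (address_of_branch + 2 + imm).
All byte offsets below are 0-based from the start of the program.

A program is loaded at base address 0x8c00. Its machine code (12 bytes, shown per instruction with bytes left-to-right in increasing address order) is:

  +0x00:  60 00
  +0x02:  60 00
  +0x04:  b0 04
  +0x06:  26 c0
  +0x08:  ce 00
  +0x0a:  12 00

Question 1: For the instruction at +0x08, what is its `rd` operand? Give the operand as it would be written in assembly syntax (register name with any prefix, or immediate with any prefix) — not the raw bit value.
+0x08: ce 00 ⇒ word 0xce00 (big)
  opcode bits[15:12]=0xc: cp/RR
  [11:9] rd=7 = r7
  [8:6] rs=0 = r0

r7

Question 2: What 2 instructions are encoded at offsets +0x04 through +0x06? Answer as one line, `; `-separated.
off 0x04: read b0 04 as big → 0xb004
  top 4b → 0xb → bne [J]
  [11:0] imm=4 = #4
off 0x06: read 26 c0 as big → 0x26c0
  top 4b → 0x2 → or [RR]
  [11:9] rd=3 = r3
  [8:6] rs=3 = r3

bne #4; or r3, r3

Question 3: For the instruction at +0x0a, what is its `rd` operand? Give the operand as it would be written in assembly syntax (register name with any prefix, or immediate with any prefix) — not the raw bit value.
r1

+0x0a: 12 00 ⇒ word 0x1200 (big)
  top 4b → 0x1 → psh [R]
  rd@[11:9]=0x1 ⇒ r1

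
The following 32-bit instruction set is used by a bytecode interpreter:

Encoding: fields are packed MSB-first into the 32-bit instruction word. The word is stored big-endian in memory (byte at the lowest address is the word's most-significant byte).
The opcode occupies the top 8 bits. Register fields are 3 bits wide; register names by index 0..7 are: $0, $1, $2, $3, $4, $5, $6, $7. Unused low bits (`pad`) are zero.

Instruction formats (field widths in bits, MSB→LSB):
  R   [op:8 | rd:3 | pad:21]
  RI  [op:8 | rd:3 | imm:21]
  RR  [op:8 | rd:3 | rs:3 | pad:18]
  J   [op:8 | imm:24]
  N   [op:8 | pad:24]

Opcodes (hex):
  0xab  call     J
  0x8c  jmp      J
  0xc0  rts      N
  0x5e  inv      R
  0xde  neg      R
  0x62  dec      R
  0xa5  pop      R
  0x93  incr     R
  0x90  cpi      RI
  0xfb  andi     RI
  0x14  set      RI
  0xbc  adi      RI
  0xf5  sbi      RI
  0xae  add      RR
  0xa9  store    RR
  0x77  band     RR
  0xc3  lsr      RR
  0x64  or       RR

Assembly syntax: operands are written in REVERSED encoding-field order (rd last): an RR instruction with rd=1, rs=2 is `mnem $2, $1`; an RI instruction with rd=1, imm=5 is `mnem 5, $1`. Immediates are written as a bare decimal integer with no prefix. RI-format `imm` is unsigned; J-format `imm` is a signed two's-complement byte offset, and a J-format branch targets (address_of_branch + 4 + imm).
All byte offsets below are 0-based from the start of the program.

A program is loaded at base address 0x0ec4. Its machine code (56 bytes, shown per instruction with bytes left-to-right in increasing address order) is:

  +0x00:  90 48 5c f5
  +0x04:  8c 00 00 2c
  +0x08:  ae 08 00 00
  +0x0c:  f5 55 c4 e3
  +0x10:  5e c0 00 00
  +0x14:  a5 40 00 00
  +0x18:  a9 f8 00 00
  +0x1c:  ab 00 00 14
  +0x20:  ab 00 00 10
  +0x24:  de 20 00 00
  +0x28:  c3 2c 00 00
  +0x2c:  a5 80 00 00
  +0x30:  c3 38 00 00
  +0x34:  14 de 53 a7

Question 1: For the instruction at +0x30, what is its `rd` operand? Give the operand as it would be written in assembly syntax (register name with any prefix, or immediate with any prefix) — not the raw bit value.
$1

off 0x30: read c3 38 00 00 as big → 0xc3380000
  top 8b → 0xc3 → lsr [RR]
  rd@[23:21]=0x1 ⇒ $1
  rs@[20:18]=0x6 ⇒ $6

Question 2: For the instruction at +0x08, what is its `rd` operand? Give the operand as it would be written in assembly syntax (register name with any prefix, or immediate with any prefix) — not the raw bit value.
$0

@+08  big-endian(ae 08 00 00) = 0xae080000
  op=0xae080000>>24=0xae ⇒ add (RR)
  [23:21] rd=0 = $0
  [20:18] rs=2 = $2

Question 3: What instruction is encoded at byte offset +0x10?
inv $6

+0x10: 5e c0 00 00 ⇒ word 0x5ec00000 (big)
  opcode bits[31:24]=0x5e: inv/R
  rd@[23:21]=0x6 ⇒ $6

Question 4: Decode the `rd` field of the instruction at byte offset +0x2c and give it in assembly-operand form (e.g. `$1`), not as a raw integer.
@+2c  big-endian(a5 80 00 00) = 0xa5800000
  top 8b → 0xa5 → pop [R]
  [23:21] rd=4 = $4

$4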